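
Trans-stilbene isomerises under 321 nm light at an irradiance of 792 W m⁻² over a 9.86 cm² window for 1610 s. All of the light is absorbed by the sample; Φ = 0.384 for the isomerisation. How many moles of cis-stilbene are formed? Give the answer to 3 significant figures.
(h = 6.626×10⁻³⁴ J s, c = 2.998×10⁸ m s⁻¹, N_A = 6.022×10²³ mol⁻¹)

0.00130 mol

Photon energy at 321 nm: hc/λ = (6.626×10⁻³⁴)(2.998×10⁸)/(321×10⁻⁹) = 6.188×10⁻¹⁹ J.
Energy delivered: (792 W m⁻²)(9.86×10⁻⁴ m²)(1610 s) = 1257 J.
Photons incident: 1257 / 6.188×10⁻¹⁹ = 2.031×10²¹, i.e. 2.031×10²¹/6.022×10²³ = 0.003373 mol.
Product: Φ × n_abs = 0.384 × 0.003373 = 0.001295 mol.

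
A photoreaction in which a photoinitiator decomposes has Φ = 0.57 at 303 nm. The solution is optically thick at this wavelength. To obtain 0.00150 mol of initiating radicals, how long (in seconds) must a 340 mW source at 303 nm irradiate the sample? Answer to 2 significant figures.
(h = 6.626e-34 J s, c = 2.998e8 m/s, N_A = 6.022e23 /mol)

t ≈ 3100 s

Photons that must be absorbed: 0.00150 / 0.57 = 0.002632 mol.
Photon energy: hc/λ = 6.556e-19 J; per mole, 3.948e5 J mol⁻¹.
Energy required: 0.002632 × 3.948e5 = 1039 J.
Time: 1039 J / 0.34 W = 3100 s.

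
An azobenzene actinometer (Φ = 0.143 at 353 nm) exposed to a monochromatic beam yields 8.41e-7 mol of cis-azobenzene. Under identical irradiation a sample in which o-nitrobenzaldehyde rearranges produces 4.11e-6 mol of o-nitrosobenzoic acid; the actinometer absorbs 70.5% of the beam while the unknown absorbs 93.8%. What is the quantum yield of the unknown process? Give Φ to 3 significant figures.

Photons absorbed by the actinometer: 8.41e-7 / 0.143 = 5.881e-6 mol.
Incident flux: 5.881e-6 / 0.705 = 8.342e-6 einstein.
Absorbed by unknown: 0.938 × 8.342e-6 = 7.825e-6 mol.
Φ(unknown) = 4.11e-6 / 7.825e-6 = 0.525.

Φ = 0.525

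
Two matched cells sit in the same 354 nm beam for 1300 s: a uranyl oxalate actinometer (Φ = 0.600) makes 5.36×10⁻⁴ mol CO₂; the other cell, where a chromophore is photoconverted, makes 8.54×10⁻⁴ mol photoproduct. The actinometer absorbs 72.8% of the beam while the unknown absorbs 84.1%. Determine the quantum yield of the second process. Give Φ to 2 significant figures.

Photons absorbed by the actinometer: 5.36×10⁻⁴ / 0.600 = 8.933×10⁻⁴ mol.
Incident flux: 8.933×10⁻⁴ / 0.728 = 0.001227 einstein.
Absorbed by unknown: 0.841 × 0.001227 = 0.001032 mol.
Φ(unknown) = 8.54×10⁻⁴ / 0.001032 = 0.83.

Φ = 0.83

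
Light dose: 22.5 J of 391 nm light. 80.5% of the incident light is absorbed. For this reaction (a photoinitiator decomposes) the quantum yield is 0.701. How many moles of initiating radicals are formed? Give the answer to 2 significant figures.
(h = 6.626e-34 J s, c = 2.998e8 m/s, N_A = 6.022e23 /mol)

4.2e-5 mol

Photon energy at 391 nm: hc/λ = (6.626e-34)(2.998e8)/(391e-9) = 5.080e-19 J.
Photons incident: 22.5 / 5.080e-19 = 4.429e19, i.e. 4.429e19/6.022e23 = 7.355e-5 mol.
Photons absorbed: 0.805 × 7.355e-5 = 5.921e-5 mol.
Product: Φ × n_abs = 0.701 × 5.921e-5 = 4.151e-5 mol.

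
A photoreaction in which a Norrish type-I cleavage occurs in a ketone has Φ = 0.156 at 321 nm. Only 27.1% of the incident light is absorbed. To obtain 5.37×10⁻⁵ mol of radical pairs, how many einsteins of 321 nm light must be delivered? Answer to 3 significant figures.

0.00127 einstein

Photons that must be absorbed: 5.37×10⁻⁵ / 0.156 = 3.442×10⁻⁴ mol.
Incident photons needed: 3.442×10⁻⁴ / 0.271 = 0.001270 mol.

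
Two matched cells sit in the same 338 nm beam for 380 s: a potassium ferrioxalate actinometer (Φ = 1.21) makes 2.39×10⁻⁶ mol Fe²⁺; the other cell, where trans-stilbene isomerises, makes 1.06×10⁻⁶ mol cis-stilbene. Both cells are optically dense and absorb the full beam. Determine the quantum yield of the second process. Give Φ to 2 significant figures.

Photons absorbed by the actinometer: 2.39×10⁻⁶ / 1.21 = 1.975×10⁻⁶ mol.
Φ(unknown) = 1.06×10⁻⁶ / 1.975×10⁻⁶ = 0.54.

Φ = 0.54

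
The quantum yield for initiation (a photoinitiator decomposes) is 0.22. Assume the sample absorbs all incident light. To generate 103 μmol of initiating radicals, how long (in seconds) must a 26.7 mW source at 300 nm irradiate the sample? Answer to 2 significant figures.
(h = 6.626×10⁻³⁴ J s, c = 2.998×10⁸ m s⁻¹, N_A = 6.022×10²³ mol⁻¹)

Product: 103 μmol = 1.03×10⁻⁴ mol.
Photons that must be absorbed: 1.03×10⁻⁴ / 0.22 = 4.682×10⁻⁴ mol.
Photon energy: hc/λ = 6.622×10⁻¹⁹ J; per mole, 3.988×10⁵ J mol⁻¹.
Energy required: 4.682×10⁻⁴ × 3.988×10⁵ = 186.7 J.
Time: 186.7 J / 0.0267 W = 7000 s.

t ≈ 7000 s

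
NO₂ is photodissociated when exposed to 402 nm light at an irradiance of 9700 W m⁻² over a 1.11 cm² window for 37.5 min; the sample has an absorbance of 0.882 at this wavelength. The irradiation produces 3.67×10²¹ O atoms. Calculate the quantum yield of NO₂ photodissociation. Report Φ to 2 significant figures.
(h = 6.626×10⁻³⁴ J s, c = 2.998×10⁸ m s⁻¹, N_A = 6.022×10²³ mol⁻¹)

Φ = 0.86

Product: 3.67×10²¹ / 6.022×10²³ = 0.006094 mol.
Photon energy at 402 nm: hc/λ = (6.626×10⁻³⁴)(2.998×10⁸)/(402×10⁻⁹) = 4.941×10⁻¹⁹ J.
Energy delivered: (9700 W m⁻²)(1.11×10⁻⁴ m²)(2250 s) = 2423 J.
Photons incident: 2423 / 4.941×10⁻¹⁹ = 4.904×10²¹, i.e. 4.904×10²¹/6.022×10²³ = 0.008143 mol.
Fraction absorbed: 1 − 10^(−0.882) = 0.8688.
Photons absorbed: 0.8688 × 0.008143 = 0.007075 mol.
Φ = 0.006094 mol / 0.007075 mol photons = 0.86.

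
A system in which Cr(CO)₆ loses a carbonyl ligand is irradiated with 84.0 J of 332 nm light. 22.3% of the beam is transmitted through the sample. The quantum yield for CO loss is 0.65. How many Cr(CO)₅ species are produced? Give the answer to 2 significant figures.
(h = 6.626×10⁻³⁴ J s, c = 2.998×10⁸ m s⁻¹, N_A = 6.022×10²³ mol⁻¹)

7.1×10¹⁹ species

Photon energy at 332 nm: hc/λ = (6.626×10⁻³⁴)(2.998×10⁸)/(332×10⁻⁹) = 5.983×10⁻¹⁹ J.
Photons incident: 84.0 / 5.983×10⁻¹⁹ = 1.404×10²⁰, i.e. 1.404×10²⁰/6.022×10²³ = 2.331×10⁻⁴ mol.
Fraction absorbed: 1 − 22.3/100 = 0.7770.
Photons absorbed: 0.7770 × 2.331×10⁻⁴ = 1.811×10⁻⁴ mol.
Product: Φ × n_abs = 0.65 × 1.811×10⁻⁴ = 1.177×10⁻⁴ mol.
As a count: 1.177×10⁻⁴ × 6.022×10²³ = 7.1×10¹⁹.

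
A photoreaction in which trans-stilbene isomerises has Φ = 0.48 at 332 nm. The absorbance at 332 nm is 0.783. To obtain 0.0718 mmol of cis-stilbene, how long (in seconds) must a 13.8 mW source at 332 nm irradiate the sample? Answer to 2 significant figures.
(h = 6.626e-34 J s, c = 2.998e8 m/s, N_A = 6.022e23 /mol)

t ≈ 4700 s

Product: 0.0718 mmol = 7.18e-5 mol.
Photons that must be absorbed: 7.18e-5 / 0.48 = 1.496e-4 mol.
Fraction absorbed: 1 − 10^(−0.783) = 0.8352.
Incident photons needed: 1.496e-4 / 0.8352 = 1.791e-4 mol.
Photon energy: hc/λ = 5.983e-19 J; per mole, 3.603e5 J mol⁻¹.
Energy required: 1.791e-4 × 3.603e5 = 64.53 J.
Time: 64.53 J / 0.0138 W = 4700 s.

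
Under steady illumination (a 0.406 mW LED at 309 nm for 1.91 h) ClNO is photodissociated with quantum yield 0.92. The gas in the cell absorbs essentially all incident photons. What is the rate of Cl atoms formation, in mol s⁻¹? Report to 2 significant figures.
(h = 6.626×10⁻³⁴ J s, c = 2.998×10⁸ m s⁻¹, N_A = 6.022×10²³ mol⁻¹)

Photon energy at 309 nm: hc/λ = (6.626×10⁻³⁴)(2.998×10⁸)/(309×10⁻⁹) = 6.429×10⁻¹⁹ J.
Energy delivered: (0.406 mW)(6876 s) = 2.792 J.
Photons incident: 2.792 / 6.429×10⁻¹⁹ = 4.343×10¹⁸, i.e. 4.343×10¹⁸/6.022×10²³ = 7.212×10⁻⁶ mol.
Product formed: 0.92 × 7.212×10⁻⁶ = 6.635×10⁻⁶ mol.
Rate: 6.635×10⁻⁶ / 6876 s = 9.6×10⁻¹⁰ mol s⁻¹.

9.6×10⁻¹⁰ mol s⁻¹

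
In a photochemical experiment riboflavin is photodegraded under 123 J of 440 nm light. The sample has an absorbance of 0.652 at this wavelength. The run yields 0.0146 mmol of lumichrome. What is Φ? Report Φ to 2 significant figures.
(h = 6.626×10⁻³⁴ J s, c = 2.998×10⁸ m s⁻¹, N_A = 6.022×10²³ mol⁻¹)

Φ = 0.042

Product: 0.0146 mmol = 1.46×10⁻⁵ mol.
Photon energy at 440 nm: hc/λ = (6.626×10⁻³⁴)(2.998×10⁸)/(440×10⁻⁹) = 4.515×10⁻¹⁹ J.
Photons incident: 123 / 4.515×10⁻¹⁹ = 2.724×10²⁰, i.e. 2.724×10²⁰/6.022×10²³ = 4.523×10⁻⁴ mol.
Fraction absorbed: 1 − 10^(−0.652) = 0.7772.
Photons absorbed: 0.7772 × 4.523×10⁻⁴ = 3.515×10⁻⁴ mol.
Φ = 1.46×10⁻⁵ mol / 3.515×10⁻⁴ mol photons = 0.042.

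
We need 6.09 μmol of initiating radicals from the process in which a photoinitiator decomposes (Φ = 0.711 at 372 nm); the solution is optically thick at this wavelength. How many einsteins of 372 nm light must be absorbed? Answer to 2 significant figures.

Product: 6.09 μmol = 6.09e-6 mol.
Photons that must be absorbed: 6.09e-6 / 0.711 = 8.565e-6 mol.

8.6e-6 einstein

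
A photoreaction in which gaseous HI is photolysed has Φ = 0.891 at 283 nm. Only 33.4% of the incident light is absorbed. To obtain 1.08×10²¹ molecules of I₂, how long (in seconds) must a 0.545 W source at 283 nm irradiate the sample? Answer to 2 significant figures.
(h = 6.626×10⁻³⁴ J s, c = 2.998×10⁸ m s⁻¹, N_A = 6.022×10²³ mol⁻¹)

Product: 1.08×10²¹ / 6.022×10²³ = 0.001793 mol.
Photons that must be absorbed: 0.001793 / 0.891 = 0.002012 mol.
Incident photons needed: 0.002012 / 0.334 = 0.006024 mol.
Photon energy: hc/λ = 7.019×10⁻¹⁹ J; per mole, 4.227×10⁵ J mol⁻¹.
Energy required: 0.006024 × 4.227×10⁵ = 2546 J.
Time: 2546 J / 0.545 W = 4700 s.

t ≈ 4700 s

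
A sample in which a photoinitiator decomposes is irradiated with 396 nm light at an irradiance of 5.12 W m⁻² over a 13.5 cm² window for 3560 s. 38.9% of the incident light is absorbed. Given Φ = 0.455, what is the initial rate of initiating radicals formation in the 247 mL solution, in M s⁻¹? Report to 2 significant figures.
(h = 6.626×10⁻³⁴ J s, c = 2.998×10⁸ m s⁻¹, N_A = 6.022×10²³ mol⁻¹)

Photon energy at 396 nm: hc/λ = (6.626×10⁻³⁴)(2.998×10⁸)/(396×10⁻⁹) = 5.016×10⁻¹⁹ J.
Energy delivered: (5.12 W m⁻²)(13.5×10⁻⁴ m²)(3560 s) = 24.61 J.
Photons incident: 24.61 / 5.016×10⁻¹⁹ = 4.906×10¹⁹, i.e. 4.906×10¹⁹/6.022×10²³ = 8.147×10⁻⁵ mol.
Photons absorbed: 0.389 × 8.147×10⁻⁵ = 3.169×10⁻⁵ mol.
Product formed: 0.455 × 3.169×10⁻⁵ = 1.442×10⁻⁵ mol.
Rate: 1.442×10⁻⁵ mol / (3560 s × 0.247 L) = 1.6×10⁻⁸ M s⁻¹.

1.6×10⁻⁸ M s⁻¹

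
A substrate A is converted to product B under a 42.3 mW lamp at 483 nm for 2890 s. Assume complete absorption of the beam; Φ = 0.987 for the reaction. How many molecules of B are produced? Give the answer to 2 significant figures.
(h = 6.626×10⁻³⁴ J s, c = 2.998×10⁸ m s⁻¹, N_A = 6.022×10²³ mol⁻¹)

2.9×10²⁰ molecules

Photon energy at 483 nm: hc/λ = (6.626×10⁻³⁴)(2.998×10⁸)/(483×10⁻⁹) = 4.113×10⁻¹⁹ J.
Energy delivered: (42.3 mW)(2890 s) = 122.2 J.
Photons incident: 122.2 / 4.113×10⁻¹⁹ = 2.971×10²⁰, i.e. 2.971×10²⁰/6.022×10²³ = 4.934×10⁻⁴ mol.
Product: Φ × n_abs = 0.987 × 4.934×10⁻⁴ = 4.870×10⁻⁴ mol.
As a count: 4.870×10⁻⁴ × 6.022×10²³ = 2.9×10²⁰.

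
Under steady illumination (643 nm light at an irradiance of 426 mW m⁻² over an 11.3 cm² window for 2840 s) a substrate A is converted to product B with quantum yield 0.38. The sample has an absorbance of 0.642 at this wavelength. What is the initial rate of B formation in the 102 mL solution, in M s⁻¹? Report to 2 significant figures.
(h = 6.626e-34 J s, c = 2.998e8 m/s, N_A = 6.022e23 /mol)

Photon energy at 643 nm: hc/λ = (6.626e-34)(2.998e8)/(643e-9) = 3.089e-19 J.
Energy delivered: (426 mW m⁻²)(11.3e-4 m²)(2840 s) = 1.367 J.
Photons incident: 1.367 / 3.089e-19 = 4.425e18, i.e. 4.425e18/6.022e23 = 7.348e-6 mol.
Fraction absorbed: 1 − 10^(−0.642) = 0.7720.
Photons absorbed: 0.7720 × 7.348e-6 = 5.673e-6 mol.
Product formed: 0.38 × 5.673e-6 = 2.156e-6 mol.
Rate: 2.156e-6 mol / (2840 s × 0.102 L) = 7.4e-9 M s⁻¹.

7.4e-9 M s⁻¹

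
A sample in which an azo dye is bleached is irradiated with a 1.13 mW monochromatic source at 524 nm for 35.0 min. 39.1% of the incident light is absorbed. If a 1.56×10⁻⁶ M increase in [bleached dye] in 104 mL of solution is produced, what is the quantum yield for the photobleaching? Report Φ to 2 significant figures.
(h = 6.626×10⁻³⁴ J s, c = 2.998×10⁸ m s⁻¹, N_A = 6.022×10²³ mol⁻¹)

Product: (1.56×10⁻⁶ M)(0.104 L) = 1.622×10⁻⁷ mol.
Photon energy at 524 nm: hc/λ = (6.626×10⁻³⁴)(2.998×10⁸)/(524×10⁻⁹) = 3.791×10⁻¹⁹ J.
Energy delivered: (1.13 mW)(2100 s) = 2.373 J.
Photons incident: 2.373 / 3.791×10⁻¹⁹ = 6.260×10¹⁸, i.e. 6.260×10¹⁸/6.022×10²³ = 1.040×10⁻⁵ mol.
Photons absorbed: 0.391 × 1.040×10⁻⁵ = 4.066×10⁻⁶ mol.
Φ = 1.622×10⁻⁷ mol / 4.066×10⁻⁶ mol photons = 0.040.

Φ = 0.040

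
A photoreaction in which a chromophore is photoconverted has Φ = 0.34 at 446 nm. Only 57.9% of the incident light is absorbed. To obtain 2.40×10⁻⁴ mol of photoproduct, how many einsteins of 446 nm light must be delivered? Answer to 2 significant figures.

Photons that must be absorbed: 2.40×10⁻⁴ / 0.34 = 7.059×10⁻⁴ mol.
Incident photons needed: 7.059×10⁻⁴ / 0.579 = 0.001219 mol.

0.0012 einstein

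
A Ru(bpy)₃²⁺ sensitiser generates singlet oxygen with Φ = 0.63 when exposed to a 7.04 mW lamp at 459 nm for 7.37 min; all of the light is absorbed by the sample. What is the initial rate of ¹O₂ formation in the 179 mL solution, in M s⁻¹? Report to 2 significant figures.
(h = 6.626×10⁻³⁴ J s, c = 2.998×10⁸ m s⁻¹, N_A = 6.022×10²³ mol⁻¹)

9.5×10⁻⁸ M s⁻¹

Photon energy at 459 nm: hc/λ = (6.626×10⁻³⁴)(2.998×10⁸)/(459×10⁻⁹) = 4.328×10⁻¹⁹ J.
Energy delivered: (7.04 mW)(442.2 s) = 3.113 J.
Photons incident: 3.113 / 4.328×10⁻¹⁹ = 7.193×10¹⁸, i.e. 7.193×10¹⁸/6.022×10²³ = 1.194×10⁻⁵ mol.
Product formed: 0.63 × 1.194×10⁻⁵ = 7.522×10⁻⁶ mol.
Rate: 7.522×10⁻⁶ mol / (442.2 s × 0.179 L) = 9.5×10⁻⁸ M s⁻¹.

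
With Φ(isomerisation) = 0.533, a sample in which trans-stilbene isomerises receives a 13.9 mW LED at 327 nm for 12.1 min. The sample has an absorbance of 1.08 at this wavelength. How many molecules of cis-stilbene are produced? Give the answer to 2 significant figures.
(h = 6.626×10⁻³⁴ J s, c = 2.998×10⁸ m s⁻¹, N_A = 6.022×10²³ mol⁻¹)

8.1×10¹⁸ molecules

Photon energy at 327 nm: hc/λ = (6.626×10⁻³⁴)(2.998×10⁸)/(327×10⁻⁹) = 6.075×10⁻¹⁹ J.
Energy delivered: (13.9 mW)(726 s) = 10.09 J.
Photons incident: 10.09 / 6.075×10⁻¹⁹ = 1.661×10¹⁹, i.e. 1.661×10¹⁹/6.022×10²³ = 2.758×10⁻⁵ mol.
Fraction absorbed: 1 − 10^(−1.08) = 0.9168.
Photons absorbed: 0.9168 × 2.758×10⁻⁵ = 2.529×10⁻⁵ mol.
Product: Φ × n_abs = 0.533 × 2.529×10⁻⁵ = 1.348×10⁻⁵ mol.
As a count: 1.348×10⁻⁵ × 6.022×10²³ = 8.1×10¹⁸.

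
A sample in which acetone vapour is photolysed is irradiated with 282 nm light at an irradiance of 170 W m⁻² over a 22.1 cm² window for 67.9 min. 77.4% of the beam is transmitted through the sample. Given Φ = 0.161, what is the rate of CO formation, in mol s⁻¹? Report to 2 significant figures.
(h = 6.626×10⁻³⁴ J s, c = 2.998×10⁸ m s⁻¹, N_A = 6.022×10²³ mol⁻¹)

Photon energy at 282 nm: hc/λ = (6.626×10⁻³⁴)(2.998×10⁸)/(282×10⁻⁹) = 7.044×10⁻¹⁹ J.
Energy delivered: (170 W m⁻²)(22.1×10⁻⁴ m²)(4074 s) = 1531 J.
Photons incident: 1531 / 7.044×10⁻¹⁹ = 2.173×10²¹, i.e. 2.173×10²¹/6.022×10²³ = 0.003608 mol.
Fraction absorbed: 1 − 77.4/100 = 0.2260.
Photons absorbed: 0.2260 × 0.003608 = 8.154×10⁻⁴ mol.
Product formed: 0.161 × 8.154×10⁻⁴ = 1.313×10⁻⁴ mol.
Rate: 1.313×10⁻⁴ / 4074 s = 3.2×10⁻⁸ mol s⁻¹.

3.2×10⁻⁸ mol s⁻¹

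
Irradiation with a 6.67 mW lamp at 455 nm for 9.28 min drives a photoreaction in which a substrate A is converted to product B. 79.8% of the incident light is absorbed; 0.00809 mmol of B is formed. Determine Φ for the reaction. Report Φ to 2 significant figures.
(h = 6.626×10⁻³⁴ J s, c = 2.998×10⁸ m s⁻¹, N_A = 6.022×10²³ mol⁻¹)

Product: 0.00809 mmol = 8.09×10⁻⁶ mol.
Photon energy at 455 nm: hc/λ = (6.626×10⁻³⁴)(2.998×10⁸)/(455×10⁻⁹) = 4.366×10⁻¹⁹ J.
Energy delivered: (6.67 mW)(556.8 s) = 3.714 J.
Photons incident: 3.714 / 4.366×10⁻¹⁹ = 8.507×10¹⁸, i.e. 8.507×10¹⁸/6.022×10²³ = 1.413×10⁻⁵ mol.
Photons absorbed: 0.798 × 1.413×10⁻⁵ = 1.128×10⁻⁵ mol.
Φ = 8.09×10⁻⁶ mol / 1.128×10⁻⁵ mol photons = 0.72.

Φ = 0.72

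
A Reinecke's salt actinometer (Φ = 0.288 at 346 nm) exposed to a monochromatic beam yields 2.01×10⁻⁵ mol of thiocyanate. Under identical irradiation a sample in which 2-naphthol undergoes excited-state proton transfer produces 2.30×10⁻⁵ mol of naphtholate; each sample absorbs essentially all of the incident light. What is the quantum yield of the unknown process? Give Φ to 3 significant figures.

Photons absorbed by the actinometer: 2.01×10⁻⁵ / 0.288 = 6.979×10⁻⁵ mol.
Φ(unknown) = 2.30×10⁻⁵ / 6.979×10⁻⁵ = 0.330.

Φ = 0.330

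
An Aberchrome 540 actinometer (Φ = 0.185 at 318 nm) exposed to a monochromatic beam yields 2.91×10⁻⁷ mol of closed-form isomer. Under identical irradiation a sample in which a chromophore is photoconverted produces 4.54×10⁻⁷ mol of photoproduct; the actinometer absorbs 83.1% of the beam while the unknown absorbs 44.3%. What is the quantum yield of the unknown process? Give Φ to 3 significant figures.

Photons absorbed by the actinometer: 2.91×10⁻⁷ / 0.185 = 1.573×10⁻⁶ mol.
Incident flux: 1.573×10⁻⁶ / 0.831 = 1.893×10⁻⁶ einstein.
Absorbed by unknown: 0.443 × 1.893×10⁻⁶ = 8.386×10⁻⁷ mol.
Φ(unknown) = 4.54×10⁻⁷ / 8.386×10⁻⁷ = 0.541.

Φ = 0.541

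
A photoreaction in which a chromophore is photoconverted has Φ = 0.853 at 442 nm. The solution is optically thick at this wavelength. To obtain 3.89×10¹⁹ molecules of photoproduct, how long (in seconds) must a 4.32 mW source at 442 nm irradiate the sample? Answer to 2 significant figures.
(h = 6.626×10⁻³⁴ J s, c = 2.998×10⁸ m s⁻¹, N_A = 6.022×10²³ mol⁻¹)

t ≈ 4700 s

Product: 3.89×10¹⁹ / 6.022×10²³ = 6.460×10⁻⁵ mol.
Photons that must be absorbed: 6.460×10⁻⁵ / 0.853 = 7.573×10⁻⁵ mol.
Photon energy: hc/λ = 4.494×10⁻¹⁹ J; per mole, 2.706×10⁵ J mol⁻¹.
Energy required: 7.573×10⁻⁵ × 2.706×10⁵ = 20.49 J.
Time: 20.49 J / 0.00432 W = 4700 s.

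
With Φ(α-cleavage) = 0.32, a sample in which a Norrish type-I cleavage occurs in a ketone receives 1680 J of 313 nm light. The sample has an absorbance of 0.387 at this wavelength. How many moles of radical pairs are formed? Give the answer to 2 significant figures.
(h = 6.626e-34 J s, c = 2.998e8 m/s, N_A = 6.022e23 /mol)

8.3e-4 mol

Photon energy at 313 nm: hc/λ = (6.626e-34)(2.998e8)/(313e-9) = 6.347e-19 J.
Photons incident: 1680 / 6.347e-19 = 2.647e21, i.e. 2.647e21/6.022e23 = 0.004396 mol.
Fraction absorbed: 1 − 10^(−0.387) = 0.5898.
Photons absorbed: 0.5898 × 0.004396 = 0.002593 mol.
Product: Φ × n_abs = 0.32 × 0.002593 = 8.298e-4 mol.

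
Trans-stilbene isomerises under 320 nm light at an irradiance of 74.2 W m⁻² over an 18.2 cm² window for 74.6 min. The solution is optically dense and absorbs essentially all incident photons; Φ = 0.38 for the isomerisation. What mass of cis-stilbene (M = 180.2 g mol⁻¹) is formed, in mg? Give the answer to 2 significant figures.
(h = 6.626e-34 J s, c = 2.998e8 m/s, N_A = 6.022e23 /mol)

110 mg

Photon energy at 320 nm: hc/λ = (6.626e-34)(2.998e8)/(320e-9) = 6.208e-19 J.
Energy delivered: (74.2 W m⁻²)(18.2e-4 m²)(4476 s) = 604.5 J.
Photons incident: 604.5 / 6.208e-19 = 9.737e20, i.e. 9.737e20/6.022e23 = 0.001617 mol.
Product: Φ × n_abs = 0.38 × 0.001617 = 6.145e-4 mol.
Mass: 6.145e-4 × 180.2 = 0.1107 g = 110 mg.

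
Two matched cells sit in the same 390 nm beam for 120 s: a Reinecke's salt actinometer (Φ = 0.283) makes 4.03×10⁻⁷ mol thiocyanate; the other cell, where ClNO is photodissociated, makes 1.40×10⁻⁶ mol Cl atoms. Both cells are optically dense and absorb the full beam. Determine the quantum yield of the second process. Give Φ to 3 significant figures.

Φ = 0.983

Photons absorbed by the actinometer: 4.03×10⁻⁷ / 0.283 = 1.424×10⁻⁶ mol.
Φ(unknown) = 1.40×10⁻⁶ / 1.424×10⁻⁶ = 0.983.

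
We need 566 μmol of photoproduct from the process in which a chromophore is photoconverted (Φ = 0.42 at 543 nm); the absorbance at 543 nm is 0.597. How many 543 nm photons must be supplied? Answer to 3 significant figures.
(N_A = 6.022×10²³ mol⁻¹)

1.09×10²¹ photons

Product: 566 μmol = 5.66×10⁻⁴ mol.
Photons that must be absorbed: 5.66×10⁻⁴ / 0.42 = 0.001348 mol.
Fraction absorbed: 1 − 10^(−0.597) = 0.7471.
Incident photons needed: 0.001348 / 0.7471 = 0.001804 mol.
Photon count: 0.001804 × 6.022×10²³ = 1.09×10²¹.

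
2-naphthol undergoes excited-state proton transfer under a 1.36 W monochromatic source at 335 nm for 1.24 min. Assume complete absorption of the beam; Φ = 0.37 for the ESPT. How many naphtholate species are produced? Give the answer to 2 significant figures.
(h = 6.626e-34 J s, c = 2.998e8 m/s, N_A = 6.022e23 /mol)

6.3e19 species

Photon energy at 335 nm: hc/λ = (6.626e-34)(2.998e8)/(335e-9) = 5.930e-19 J.
Energy delivered: (1.36 W)(74.4 s) = 101.2 J.
Photons incident: 101.2 / 5.930e-19 = 1.707e20, i.e. 1.707e20/6.022e23 = 2.835e-4 mol.
Product: Φ × n_abs = 0.37 × 2.835e-4 = 1.049e-4 mol.
As a count: 1.049e-4 × 6.022e23 = 6.3e19.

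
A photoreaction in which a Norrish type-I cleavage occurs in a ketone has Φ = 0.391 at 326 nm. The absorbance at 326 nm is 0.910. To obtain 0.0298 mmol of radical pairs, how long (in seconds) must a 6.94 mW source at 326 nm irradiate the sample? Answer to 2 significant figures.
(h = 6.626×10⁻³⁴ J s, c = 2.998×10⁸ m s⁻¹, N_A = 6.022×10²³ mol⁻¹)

t ≈ 4600 s

Product: 0.0298 mmol = 2.98×10⁻⁵ mol.
Photons that must be absorbed: 2.98×10⁻⁵ / 0.391 = 7.621×10⁻⁵ mol.
Fraction absorbed: 1 − 10^(−0.910) = 0.8770.
Incident photons needed: 7.621×10⁻⁵ / 0.8770 = 8.690×10⁻⁵ mol.
Photon energy: hc/λ = 6.093×10⁻¹⁹ J; per mole, 3.669×10⁵ J mol⁻¹.
Energy required: 8.690×10⁻⁵ × 3.669×10⁵ = 31.88 J.
Time: 31.88 J / 0.00694 W = 4600 s.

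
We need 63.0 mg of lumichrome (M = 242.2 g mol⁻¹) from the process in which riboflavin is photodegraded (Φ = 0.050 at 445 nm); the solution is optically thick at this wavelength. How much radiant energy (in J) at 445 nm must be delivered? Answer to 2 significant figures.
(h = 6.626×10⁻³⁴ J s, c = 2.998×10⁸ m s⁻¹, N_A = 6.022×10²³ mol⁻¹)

1400 J

Product: 63.0 mg / 242.2 g mol⁻¹ = 2.601×10⁻⁴ mol.
Photons that must be absorbed: 2.601×10⁻⁴ / 0.050 = 0.005202 mol.
Photon energy: hc/λ = 4.464×10⁻¹⁹ J; per mole, 2.688×10⁵ J mol⁻¹.
Energy required: 0.005202 × 2.688×10⁵ = 1400 J.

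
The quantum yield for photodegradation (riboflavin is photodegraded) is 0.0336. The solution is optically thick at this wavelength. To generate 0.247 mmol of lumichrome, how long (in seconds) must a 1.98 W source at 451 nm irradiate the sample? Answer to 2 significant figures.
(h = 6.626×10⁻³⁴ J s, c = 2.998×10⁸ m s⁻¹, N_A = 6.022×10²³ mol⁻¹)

Product: 0.247 mmol = 2.47×10⁻⁴ mol.
Photons that must be absorbed: 2.47×10⁻⁴ / 0.0336 = 0.007351 mol.
Photon energy: hc/λ = 4.405×10⁻¹⁹ J; per mole, 2.653×10⁵ J mol⁻¹.
Energy required: 0.007351 × 2.653×10⁵ = 1950 J.
Time: 1950 J / 1.98 W = 980 s.

t ≈ 980 s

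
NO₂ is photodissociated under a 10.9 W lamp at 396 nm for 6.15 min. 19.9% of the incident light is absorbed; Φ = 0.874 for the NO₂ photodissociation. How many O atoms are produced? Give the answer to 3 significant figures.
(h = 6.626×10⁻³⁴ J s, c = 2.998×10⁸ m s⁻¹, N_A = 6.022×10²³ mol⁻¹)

1.39×10²¹ atoms

Photon energy at 396 nm: hc/λ = (6.626×10⁻³⁴)(2.998×10⁸)/(396×10⁻⁹) = 5.016×10⁻¹⁹ J.
Energy delivered: (10.9 W)(369 s) = 4022 J.
Photons incident: 4022 / 5.016×10⁻¹⁹ = 8.018×10²¹, i.e. 8.018×10²¹/6.022×10²³ = 0.01331 mol.
Photons absorbed: 0.199 × 0.01331 = 0.002649 mol.
Product: Φ × n_abs = 0.874 × 0.002649 = 0.002315 mol.
As a count: 0.002315 × 6.022×10²³ = 1.39×10²¹.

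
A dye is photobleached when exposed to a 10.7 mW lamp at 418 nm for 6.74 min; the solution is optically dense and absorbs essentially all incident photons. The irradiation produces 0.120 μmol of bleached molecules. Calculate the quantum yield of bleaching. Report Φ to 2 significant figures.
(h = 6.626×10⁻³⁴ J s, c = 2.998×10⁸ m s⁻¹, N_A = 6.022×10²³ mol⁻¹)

Φ = 0.0079

Product: 0.120 μmol = 1.20×10⁻⁷ mol.
Photon energy at 418 nm: hc/λ = (6.626×10⁻³⁴)(2.998×10⁸)/(418×10⁻⁹) = 4.752×10⁻¹⁹ J.
Energy delivered: (10.7 mW)(404.4 s) = 4.327 J.
Photons incident: 4.327 / 4.752×10⁻¹⁹ = 9.106×10¹⁸, i.e. 9.106×10¹⁸/6.022×10²³ = 1.512×10⁻⁵ mol.
Φ = 1.20×10⁻⁷ mol / 1.512×10⁻⁵ mol photons = 0.0079.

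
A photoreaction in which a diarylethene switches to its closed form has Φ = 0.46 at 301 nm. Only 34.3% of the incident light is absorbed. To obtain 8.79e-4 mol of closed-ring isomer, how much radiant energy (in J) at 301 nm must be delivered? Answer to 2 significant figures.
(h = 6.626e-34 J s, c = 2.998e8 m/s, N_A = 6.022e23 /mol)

Photons that must be absorbed: 8.79e-4 / 0.46 = 0.001911 mol.
Incident photons needed: 0.001911 / 0.343 = 0.005571 mol.
Photon energy: hc/λ = 6.600e-19 J; per mole, 3.975e5 J mol⁻¹.
Energy required: 0.005571 × 3.975e5 = 2200 J.

2200 J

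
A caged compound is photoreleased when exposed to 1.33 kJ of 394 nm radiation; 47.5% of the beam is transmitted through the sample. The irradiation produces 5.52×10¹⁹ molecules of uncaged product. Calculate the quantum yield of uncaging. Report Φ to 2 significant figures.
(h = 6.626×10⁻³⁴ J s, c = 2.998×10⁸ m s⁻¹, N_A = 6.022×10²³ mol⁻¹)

Product: 5.52×10¹⁹ / 6.022×10²³ = 9.166×10⁻⁵ mol.
Photon energy at 394 nm: hc/λ = (6.626×10⁻³⁴)(2.998×10⁸)/(394×10⁻⁹) = 5.042×10⁻¹⁹ J.
Incident energy: 1.33 kJ = 1330 J.
Photons incident: 1330 / 5.042×10⁻¹⁹ = 2.638×10²¹, i.e. 2.638×10²¹/6.022×10²³ = 0.004381 mol.
Fraction absorbed: 1 − 47.5/100 = 0.5250.
Photons absorbed: 0.5250 × 0.004381 = 0.002300 mol.
Φ = 9.166×10⁻⁵ mol / 0.002300 mol photons = 0.040.

Φ = 0.040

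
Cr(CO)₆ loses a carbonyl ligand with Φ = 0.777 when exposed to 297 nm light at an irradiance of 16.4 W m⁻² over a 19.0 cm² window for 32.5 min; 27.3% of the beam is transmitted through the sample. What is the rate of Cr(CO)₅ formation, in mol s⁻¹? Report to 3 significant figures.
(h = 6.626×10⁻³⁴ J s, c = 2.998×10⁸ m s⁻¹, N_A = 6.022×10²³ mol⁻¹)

Photon energy at 297 nm: hc/λ = (6.626×10⁻³⁴)(2.998×10⁸)/(297×10⁻⁹) = 6.688×10⁻¹⁹ J.
Energy delivered: (16.4 W m⁻²)(19.0×10⁻⁴ m²)(1950 s) = 60.76 J.
Photons incident: 60.76 / 6.688×10⁻¹⁹ = 9.085×10¹⁹, i.e. 9.085×10¹⁹/6.022×10²³ = 1.509×10⁻⁴ mol.
Fraction absorbed: 1 − 27.3/100 = 0.7270.
Photons absorbed: 0.7270 × 1.509×10⁻⁴ = 1.097×10⁻⁴ mol.
Product formed: 0.777 × 1.097×10⁻⁴ = 8.524×10⁻⁵ mol.
Rate: 8.524×10⁻⁵ / 1950 s = 4.37×10⁻⁸ mol s⁻¹.

4.37×10⁻⁸ mol s⁻¹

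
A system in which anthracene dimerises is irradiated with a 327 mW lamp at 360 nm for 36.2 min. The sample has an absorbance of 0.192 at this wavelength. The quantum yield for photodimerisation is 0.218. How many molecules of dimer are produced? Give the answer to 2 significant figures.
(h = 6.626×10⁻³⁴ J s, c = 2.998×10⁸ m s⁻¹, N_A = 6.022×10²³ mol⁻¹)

1.0×10²⁰ molecules

Photon energy at 360 nm: hc/λ = (6.626×10⁻³⁴)(2.998×10⁸)/(360×10⁻⁹) = 5.518×10⁻¹⁹ J.
Energy delivered: (327 mW)(2172 s) = 710.2 J.
Photons incident: 710.2 / 5.518×10⁻¹⁹ = 1.287×10²¹, i.e. 1.287×10²¹/6.022×10²³ = 0.002137 mol.
Fraction absorbed: 1 − 10^(−0.192) = 0.3573.
Photons absorbed: 0.3573 × 0.002137 = 7.636×10⁻⁴ mol.
Product: Φ × n_abs = 0.218 × 7.636×10⁻⁴ = 1.665×10⁻⁴ mol.
As a count: 1.665×10⁻⁴ × 6.022×10²³ = 1.0×10²⁰.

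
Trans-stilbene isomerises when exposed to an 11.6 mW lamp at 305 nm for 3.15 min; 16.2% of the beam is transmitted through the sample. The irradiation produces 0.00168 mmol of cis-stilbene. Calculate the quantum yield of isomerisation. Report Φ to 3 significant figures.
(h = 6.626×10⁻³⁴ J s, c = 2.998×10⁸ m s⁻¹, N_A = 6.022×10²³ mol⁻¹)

Φ = 0.359

Product: 0.00168 mmol = 1.68×10⁻⁶ mol.
Photon energy at 305 nm: hc/λ = (6.626×10⁻³⁴)(2.998×10⁸)/(305×10⁻⁹) = 6.513×10⁻¹⁹ J.
Energy delivered: (11.6 mW)(189 s) = 2.192 J.
Photons incident: 2.192 / 6.513×10⁻¹⁹ = 3.366×10¹⁸, i.e. 3.366×10¹⁸/6.022×10²³ = 5.590×10⁻⁶ mol.
Fraction absorbed: 1 − 16.2/100 = 0.8380.
Photons absorbed: 0.8380 × 5.590×10⁻⁶ = 4.684×10⁻⁶ mol.
Φ = 1.68×10⁻⁶ mol / 4.684×10⁻⁶ mol photons = 0.359.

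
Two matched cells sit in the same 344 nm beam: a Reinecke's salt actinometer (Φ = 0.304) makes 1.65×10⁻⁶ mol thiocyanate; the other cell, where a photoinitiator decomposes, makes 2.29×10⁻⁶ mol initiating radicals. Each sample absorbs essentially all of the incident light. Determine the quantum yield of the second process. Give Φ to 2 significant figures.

Φ = 0.42

Photons absorbed by the actinometer: 1.65×10⁻⁶ / 0.304 = 5.428×10⁻⁶ mol.
Φ(unknown) = 2.29×10⁻⁶ / 5.428×10⁻⁶ = 0.42.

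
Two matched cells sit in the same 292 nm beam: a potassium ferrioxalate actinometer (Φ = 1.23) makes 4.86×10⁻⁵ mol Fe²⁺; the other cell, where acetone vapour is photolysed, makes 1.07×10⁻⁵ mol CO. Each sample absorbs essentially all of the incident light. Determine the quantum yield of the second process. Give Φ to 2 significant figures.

Φ = 0.27

Photons absorbed by the actinometer: 4.86×10⁻⁵ / 1.23 = 3.951×10⁻⁵ mol.
Φ(unknown) = 1.07×10⁻⁵ / 3.951×10⁻⁵ = 0.27.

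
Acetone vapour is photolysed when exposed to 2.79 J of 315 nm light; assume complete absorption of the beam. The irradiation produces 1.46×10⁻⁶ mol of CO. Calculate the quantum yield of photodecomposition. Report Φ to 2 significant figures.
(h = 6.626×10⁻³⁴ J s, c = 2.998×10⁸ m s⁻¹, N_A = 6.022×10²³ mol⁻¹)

Φ = 0.20

Photon energy at 315 nm: hc/λ = (6.626×10⁻³⁴)(2.998×10⁸)/(315×10⁻⁹) = 6.306×10⁻¹⁹ J.
Photons incident: 2.79 / 6.306×10⁻¹⁹ = 4.424×10¹⁸, i.e. 4.424×10¹⁸/6.022×10²³ = 7.346×10⁻⁶ mol.
Φ = 1.46×10⁻⁶ mol / 7.346×10⁻⁶ mol photons = 0.20.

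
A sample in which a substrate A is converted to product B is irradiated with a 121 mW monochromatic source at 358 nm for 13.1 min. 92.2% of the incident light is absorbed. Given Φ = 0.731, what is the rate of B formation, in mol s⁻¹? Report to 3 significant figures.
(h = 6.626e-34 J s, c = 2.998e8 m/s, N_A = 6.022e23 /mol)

2.44e-7 mol s⁻¹

Photon energy at 358 nm: hc/λ = (6.626e-34)(2.998e8)/(358e-9) = 5.549e-19 J.
Energy delivered: (121 mW)(786 s) = 95.11 J.
Photons incident: 95.11 / 5.549e-19 = 1.714e20, i.e. 1.714e20/6.022e23 = 2.846e-4 mol.
Photons absorbed: 0.922 × 2.846e-4 = 2.624e-4 mol.
Product formed: 0.731 × 2.624e-4 = 1.918e-4 mol.
Rate: 1.918e-4 / 786 s = 2.44e-7 mol s⁻¹.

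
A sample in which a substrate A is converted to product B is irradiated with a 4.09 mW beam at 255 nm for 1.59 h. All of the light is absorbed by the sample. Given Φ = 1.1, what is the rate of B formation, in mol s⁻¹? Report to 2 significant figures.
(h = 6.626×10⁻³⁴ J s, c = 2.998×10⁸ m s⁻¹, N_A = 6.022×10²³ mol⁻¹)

Photon energy at 255 nm: hc/λ = (6.626×10⁻³⁴)(2.998×10⁸)/(255×10⁻⁹) = 7.790×10⁻¹⁹ J.
Energy delivered: (4.09 mW)(5724 s) = 23.41 J.
Photons incident: 23.41 / 7.790×10⁻¹⁹ = 3.005×10¹⁹, i.e. 3.005×10¹⁹/6.022×10²³ = 4.990×10⁻⁵ mol.
Product formed: 1.1 × 4.990×10⁻⁵ = 5.489×10⁻⁵ mol.
Rate: 5.489×10⁻⁵ / 5724 s = 9.6×10⁻⁹ mol s⁻¹.

9.6×10⁻⁹ mol s⁻¹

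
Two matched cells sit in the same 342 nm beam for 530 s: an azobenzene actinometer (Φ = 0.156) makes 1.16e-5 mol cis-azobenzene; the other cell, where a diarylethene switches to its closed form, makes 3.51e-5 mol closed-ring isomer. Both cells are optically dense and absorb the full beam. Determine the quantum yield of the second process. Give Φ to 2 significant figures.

Photons absorbed by the actinometer: 1.16e-5 / 0.156 = 7.436e-5 mol.
Φ(unknown) = 3.51e-5 / 7.436e-5 = 0.47.

Φ = 0.47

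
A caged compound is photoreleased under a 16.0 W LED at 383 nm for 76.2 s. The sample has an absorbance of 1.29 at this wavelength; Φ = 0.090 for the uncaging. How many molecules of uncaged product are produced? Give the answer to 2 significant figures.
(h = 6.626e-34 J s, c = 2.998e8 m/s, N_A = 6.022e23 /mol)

Photon energy at 383 nm: hc/λ = (6.626e-34)(2.998e8)/(383e-9) = 5.187e-19 J.
Energy delivered: (16.0 W)(76.2 s) = 1219 J.
Photons incident: 1219 / 5.187e-19 = 2.350e21, i.e. 2.350e21/6.022e23 = 0.003902 mol.
Fraction absorbed: 1 − 10^(−1.29) = 0.9487.
Photons absorbed: 0.9487 × 0.003902 = 0.003702 mol.
Product: Φ × n_abs = 0.090 × 0.003702 = 3.332e-4 mol.
As a count: 3.332e-4 × 6.022e23 = 2.0e20.

2.0e20 molecules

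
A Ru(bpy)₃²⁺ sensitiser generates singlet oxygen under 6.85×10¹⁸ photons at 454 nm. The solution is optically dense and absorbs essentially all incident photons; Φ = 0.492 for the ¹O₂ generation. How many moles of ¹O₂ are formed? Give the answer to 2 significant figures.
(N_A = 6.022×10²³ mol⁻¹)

Moles of photons: 6.85×10¹⁸ / 6.022×10²³ = 1.137×10⁻⁵ mol.
Product: Φ × n_abs = 0.492 × 1.137×10⁻⁵ = 5.594×10⁻⁶ mol.

5.6×10⁻⁶ mol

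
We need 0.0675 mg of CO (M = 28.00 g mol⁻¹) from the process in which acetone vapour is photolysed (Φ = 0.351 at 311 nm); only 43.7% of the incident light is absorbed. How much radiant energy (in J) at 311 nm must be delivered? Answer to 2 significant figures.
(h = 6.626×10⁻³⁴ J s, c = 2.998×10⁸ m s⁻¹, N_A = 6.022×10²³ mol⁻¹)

6.0 J

Product: 0.0675 mg / 28.00 g mol⁻¹ = 2.411×10⁻⁶ mol.
Photons that must be absorbed: 2.411×10⁻⁶ / 0.351 = 6.869×10⁻⁶ mol.
Incident photons needed: 6.869×10⁻⁶ / 0.437 = 1.572×10⁻⁵ mol.
Photon energy: hc/λ = 6.387×10⁻¹⁹ J; per mole, 3.846×10⁵ J mol⁻¹.
Energy required: 1.572×10⁻⁵ × 3.846×10⁵ = 6.0 J.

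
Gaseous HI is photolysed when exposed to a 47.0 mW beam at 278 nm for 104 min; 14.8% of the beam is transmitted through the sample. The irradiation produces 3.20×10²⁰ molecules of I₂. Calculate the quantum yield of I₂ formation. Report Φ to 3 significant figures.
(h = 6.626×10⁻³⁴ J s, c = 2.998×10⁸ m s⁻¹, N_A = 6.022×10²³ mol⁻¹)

Product: 3.20×10²⁰ / 6.022×10²³ = 5.314×10⁻⁴ mol.
Photon energy at 278 nm: hc/λ = (6.626×10⁻³⁴)(2.998×10⁸)/(278×10⁻⁹) = 7.146×10⁻¹⁹ J.
Energy delivered: (47.0 mW)(6240 s) = 293.3 J.
Photons incident: 293.3 / 7.146×10⁻¹⁹ = 4.104×10²⁰, i.e. 4.104×10²⁰/6.022×10²³ = 6.815×10⁻⁴ mol.
Fraction absorbed: 1 − 14.8/100 = 0.8520.
Photons absorbed: 0.8520 × 6.815×10⁻⁴ = 5.806×10⁻⁴ mol.
Φ = 5.314×10⁻⁴ mol / 5.806×10⁻⁴ mol photons = 0.915.

Φ = 0.915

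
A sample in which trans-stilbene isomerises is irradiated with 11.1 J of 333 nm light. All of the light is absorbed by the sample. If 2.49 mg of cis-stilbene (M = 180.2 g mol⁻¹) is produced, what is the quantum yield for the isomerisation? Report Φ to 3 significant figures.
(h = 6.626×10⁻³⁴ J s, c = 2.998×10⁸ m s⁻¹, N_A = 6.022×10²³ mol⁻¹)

Product: 2.49 mg / 180.2 g mol⁻¹ = 1.382×10⁻⁵ mol.
Photon energy at 333 nm: hc/λ = (6.626×10⁻³⁴)(2.998×10⁸)/(333×10⁻⁹) = 5.965×10⁻¹⁹ J.
Photons incident: 11.1 / 5.965×10⁻¹⁹ = 1.861×10¹⁹, i.e. 1.861×10¹⁹/6.022×10²³ = 3.090×10⁻⁵ mol.
Φ = 1.382×10⁻⁵ mol / 3.090×10⁻⁵ mol photons = 0.447.

Φ = 0.447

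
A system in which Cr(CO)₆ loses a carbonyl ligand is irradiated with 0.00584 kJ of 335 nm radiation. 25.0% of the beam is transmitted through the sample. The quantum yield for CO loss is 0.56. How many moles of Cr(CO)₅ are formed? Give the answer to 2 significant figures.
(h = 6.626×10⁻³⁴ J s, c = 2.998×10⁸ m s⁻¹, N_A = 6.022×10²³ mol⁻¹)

6.9×10⁻⁶ mol

Photon energy at 335 nm: hc/λ = (6.626×10⁻³⁴)(2.998×10⁸)/(335×10⁻⁹) = 5.930×10⁻¹⁹ J.
Incident energy: 0.00584 kJ = 5.84 J.
Photons incident: 5.84 / 5.930×10⁻¹⁹ = 9.848×10¹⁸, i.e. 9.848×10¹⁸/6.022×10²³ = 1.635×10⁻⁵ mol.
Fraction absorbed: 1 − 25.0/100 = 0.7500.
Photons absorbed: 0.7500 × 1.635×10⁻⁵ = 1.226×10⁻⁵ mol.
Product: Φ × n_abs = 0.56 × 1.226×10⁻⁵ = 6.866×10⁻⁶ mol.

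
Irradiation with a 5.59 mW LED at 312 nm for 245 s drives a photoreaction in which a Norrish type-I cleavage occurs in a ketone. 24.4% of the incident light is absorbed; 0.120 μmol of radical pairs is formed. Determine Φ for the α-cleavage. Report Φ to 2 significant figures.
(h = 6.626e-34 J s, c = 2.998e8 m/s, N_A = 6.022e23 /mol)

Product: 0.120 μmol = 1.20e-7 mol.
Photon energy at 312 nm: hc/λ = (6.626e-34)(2.998e8)/(312e-9) = 6.367e-19 J.
Energy delivered: (5.59 mW)(245 s) = 1.370 J.
Photons incident: 1.370 / 6.367e-19 = 2.152e18, i.e. 2.152e18/6.022e23 = 3.574e-6 mol.
Photons absorbed: 0.244 × 3.574e-6 = 8.721e-7 mol.
Φ = 1.20e-7 mol / 8.721e-7 mol photons = 0.14.

Φ = 0.14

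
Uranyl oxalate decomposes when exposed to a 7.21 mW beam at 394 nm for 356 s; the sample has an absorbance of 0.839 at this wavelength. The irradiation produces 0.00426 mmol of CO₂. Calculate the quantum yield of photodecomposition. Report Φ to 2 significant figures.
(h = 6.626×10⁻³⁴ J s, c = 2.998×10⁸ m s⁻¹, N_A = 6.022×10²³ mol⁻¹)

Product: 0.00426 mmol = 4.26×10⁻⁶ mol.
Photon energy at 394 nm: hc/λ = (6.626×10⁻³⁴)(2.998×10⁸)/(394×10⁻⁹) = 5.042×10⁻¹⁹ J.
Energy delivered: (7.21 mW)(356 s) = 2.567 J.
Photons incident: 2.567 / 5.042×10⁻¹⁹ = 5.091×10¹⁸, i.e. 5.091×10¹⁸/6.022×10²³ = 8.454×10⁻⁶ mol.
Fraction absorbed: 1 − 10^(−0.839) = 0.8551.
Photons absorbed: 0.8551 × 8.454×10⁻⁶ = 7.229×10⁻⁶ mol.
Φ = 4.26×10⁻⁶ mol / 7.229×10⁻⁶ mol photons = 0.59.

Φ = 0.59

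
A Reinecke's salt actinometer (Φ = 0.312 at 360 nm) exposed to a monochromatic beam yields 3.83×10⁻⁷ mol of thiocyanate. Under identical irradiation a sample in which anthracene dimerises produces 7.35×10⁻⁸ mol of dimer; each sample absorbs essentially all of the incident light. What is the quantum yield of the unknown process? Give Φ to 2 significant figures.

Φ = 0.060

Photons absorbed by the actinometer: 3.83×10⁻⁷ / 0.312 = 1.228×10⁻⁶ mol.
Φ(unknown) = 7.35×10⁻⁸ / 1.228×10⁻⁶ = 0.060.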